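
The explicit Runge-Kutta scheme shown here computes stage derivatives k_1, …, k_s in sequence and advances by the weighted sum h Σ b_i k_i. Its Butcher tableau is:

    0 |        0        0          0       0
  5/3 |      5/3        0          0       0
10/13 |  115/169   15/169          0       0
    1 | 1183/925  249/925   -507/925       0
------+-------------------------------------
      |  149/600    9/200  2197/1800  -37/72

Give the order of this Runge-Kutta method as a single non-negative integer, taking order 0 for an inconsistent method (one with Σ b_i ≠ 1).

b = (149/600, 9/200, 2197/1800, -37/72)
c = (0, 5/3, 10/13, 1)
Ac = (0, 0, 25/169, 1/37)
Σ b_i: 149/600·1 + 9/200·1 + 2197/1800·1 + (-37/72)·1 = 1 ✓
b·c: 9/200·5/3 + 2197/1800·10/13 + (-37/72)·1 = 1/2 ✓
b·c²: 9/200·25/9 + 2197/1800·100/169 + (-37/72)·1 = 1/3 ✓
b·Ac: 2197/1800·25/169 + (-37/72)·1/37 = 1/6 ✓
b·c³: 9/200·125/27 + 2197/1800·1000/2197 + (-37/72)·1 = 1/4 ✓
b·(c∘Ac): 2197/1800·250/2197 + (-37/72)·1/37 = 1/8 ✓
b·Ac²: 2197/1800·125/507 + (-37/72)·47/111 = 1/12 ✓
b·A²c: (-37/72)·(-3/37) = 1/24 ✓; 4 stages ⇒ order 4.

4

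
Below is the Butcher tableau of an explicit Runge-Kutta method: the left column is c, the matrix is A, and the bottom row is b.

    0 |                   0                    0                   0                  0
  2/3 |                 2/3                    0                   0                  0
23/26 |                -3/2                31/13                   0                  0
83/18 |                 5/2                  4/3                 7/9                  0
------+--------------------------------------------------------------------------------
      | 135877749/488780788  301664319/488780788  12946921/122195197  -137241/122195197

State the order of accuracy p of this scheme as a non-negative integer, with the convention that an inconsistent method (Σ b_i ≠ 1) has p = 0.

3

b = (135877749/488780788, 301664319/488780788, 12946921/122195197, -137241/122195197)
c = (0, 2/3, 23/26, 83/18)
Ac = (0, 0, 62/39, 41/26)
Σ b_i: 135877749/488780788·1 + 301664319/488780788·1 + 12946921/122195197·1 + (-137241/122195197)·1 = 1 ✓
b·c: 301664319/488780788·2/3 + 12946921/122195197·23/26 + (-137241/122195197)·83/18 = 1/2 ✓
b·c²: 301664319/488780788·4/9 + 12946921/122195197·529/676 + (-137241/122195197)·6889/324 = 1/3 ✓
b·Ac: 12946921/122195197·62/39 + (-137241/122195197)·41/26 = 1/6 ✓
b·c³: 301664319/488780788·8/27 + 12946921/122195197·12167/17576 + (-137241/122195197)·571787/5832 = 482017415/3299270319 ≠ 1/4 ⇒ order 3.
b·(c∘Ac): 12946921/122195197·713/507 + (-137241/122195197)·3403/468 = 206513711/1466342364 ≠ 1/8
b·Ac²: 12946921/122195197·124/117 + (-137241/122195197)·21925/18252 = 6344518741/57187352196 ≠ 1/12
b·A²c: (-137241/122195197)·434/351 = -169694/122195197 ≠ 1/24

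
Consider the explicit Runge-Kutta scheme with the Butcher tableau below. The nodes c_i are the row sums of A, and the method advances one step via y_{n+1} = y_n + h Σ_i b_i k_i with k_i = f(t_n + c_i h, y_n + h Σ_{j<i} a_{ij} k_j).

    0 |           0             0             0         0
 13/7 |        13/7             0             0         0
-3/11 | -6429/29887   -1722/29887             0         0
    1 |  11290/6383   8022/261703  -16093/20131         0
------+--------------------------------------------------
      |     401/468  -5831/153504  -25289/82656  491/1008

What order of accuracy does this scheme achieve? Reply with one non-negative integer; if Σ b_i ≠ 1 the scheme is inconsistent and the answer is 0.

4

b = (401/468, -5831/153504, -25289/82656, 491/1008)
c = (0, 13/7, -3/11, 1)
Ac = (0, 0, -246/2299, 135/491)
Σ b_i: 401/468·1 + (-5831/153504)·1 + (-25289/82656)·1 + 491/1008·1 = 1 ✓
b·c: (-5831/153504)·13/7 + (-25289/82656)·(-3/11) + 491/1008·1 = 1/2 ✓
b·c²: (-5831/153504)·169/49 + (-25289/82656)·9/121 + 491/1008·1 = 1/3 ✓
b·Ac: (-25289/82656)·(-246/2299) + 491/1008·135/491 = 1/6 ✓
b·c³: (-5831/153504)·2197/343 + (-25289/82656)·(-27/1331) + 491/1008·1 = 1/4 ✓
b·(c∘Ac): (-25289/82656)·738/25289 + 491/1008·135/491 = 1/8 ✓
b·Ac²: (-25289/82656)·(-3198/16093) + 491/1008·159/3437 = 1/12 ✓
b·A²c: 491/1008·42/491 = 1/24 ✓; 4 stages ⇒ order 4.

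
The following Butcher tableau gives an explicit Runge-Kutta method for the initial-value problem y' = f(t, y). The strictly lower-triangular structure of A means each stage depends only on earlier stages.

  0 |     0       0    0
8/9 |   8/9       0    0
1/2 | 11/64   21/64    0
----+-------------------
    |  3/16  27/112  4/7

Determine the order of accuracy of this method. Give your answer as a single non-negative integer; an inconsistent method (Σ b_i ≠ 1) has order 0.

b = (3/16, 27/112, 4/7)
c = (0, 8/9, 1/2)
Ac = (0, 0, 7/24)
Σ b_i: 3/16·1 + 27/112·1 + 4/7·1 = 1 ✓
b·c: 27/112·8/9 + 4/7·1/2 = 1/2 ✓
b·c²: 27/112·64/81 + 4/7·1/4 = 1/3 ✓
b·Ac: 4/7·7/24 = 1/6 ✓; 3 stages ⇒ order 3.

3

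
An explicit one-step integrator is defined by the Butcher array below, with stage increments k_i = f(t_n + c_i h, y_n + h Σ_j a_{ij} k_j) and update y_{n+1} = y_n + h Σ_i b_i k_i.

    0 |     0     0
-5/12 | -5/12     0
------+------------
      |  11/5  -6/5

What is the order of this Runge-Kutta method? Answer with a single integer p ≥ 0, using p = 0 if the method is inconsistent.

2

b = (11/5, -6/5)
c = (0, -5/12)
Σ b_i: 11/5·1 + (-6/5)·1 = 1 ✓
b·c: (-6/5)·(-5/12) = 1/2 ✓; 2 stages ⇒ order 2.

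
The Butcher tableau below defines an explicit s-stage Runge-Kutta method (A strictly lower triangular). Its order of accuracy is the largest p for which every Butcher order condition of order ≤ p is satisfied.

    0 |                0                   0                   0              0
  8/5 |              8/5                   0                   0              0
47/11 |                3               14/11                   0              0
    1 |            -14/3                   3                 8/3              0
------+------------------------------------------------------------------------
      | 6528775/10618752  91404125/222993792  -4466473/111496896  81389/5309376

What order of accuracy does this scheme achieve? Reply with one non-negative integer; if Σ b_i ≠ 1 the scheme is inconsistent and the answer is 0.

b = (6528775/10618752, 91404125/222993792, -4466473/111496896, 81389/5309376)
c = (0, 8/5, 47/11, 1)
Ac = (0, 0, 112/55, 2672/165)
Σ b_i: 6528775/10618752·1 + 91404125/222993792·1 + (-4466473/111496896)·1 + 81389/5309376·1 = 1 ✓
b·c: 91404125/222993792·8/5 + (-4466473/111496896)·47/11 + 81389/5309376·1 = 1/2 ✓
b·c²: 91404125/222993792·64/25 + (-4466473/111496896)·2209/121 + 81389/5309376·1 = 1/3 ✓
b·Ac: (-4466473/111496896)·112/55 + 81389/5309376·2672/165 = 1/6 ✓
b·c³: 91404125/222993792·512/125 + (-4466473/111496896)·103823/1331 + 81389/5309376·1 = -20886493/14600784 ≠ 1/4 ⇒ order 3.
b·(c∘Ac): (-4466473/111496896)·5264/605 + 81389/5309376·2672/165 = -83213/829590 ≠ 1/8
b·Ac²: (-4466473/111496896)·896/275 + 81389/5309376·511496/9075 = 26773753/36501960 ≠ 1/12
b·A²c: 81389/5309376·896/165 = 103586/1244385 ≠ 1/24

3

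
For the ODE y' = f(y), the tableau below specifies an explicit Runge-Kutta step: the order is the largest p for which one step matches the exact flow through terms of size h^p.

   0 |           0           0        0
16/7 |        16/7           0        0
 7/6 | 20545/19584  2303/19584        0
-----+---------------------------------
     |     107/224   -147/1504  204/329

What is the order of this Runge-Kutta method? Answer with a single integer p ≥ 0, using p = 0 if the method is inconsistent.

3

b = (107/224, -147/1504, 204/329)
c = (0, 16/7, 7/6)
Ac = (0, 0, 329/1224)
Σ b_i: 107/224·1 + (-147/1504)·1 + 204/329·1 = 1 ✓
b·c: (-147/1504)·16/7 + 204/329·7/6 = 1/2 ✓
b·c²: (-147/1504)·256/49 + 204/329·49/36 = 1/3 ✓
b·Ac: 204/329·329/1224 = 1/6 ✓; 3 stages ⇒ order 3.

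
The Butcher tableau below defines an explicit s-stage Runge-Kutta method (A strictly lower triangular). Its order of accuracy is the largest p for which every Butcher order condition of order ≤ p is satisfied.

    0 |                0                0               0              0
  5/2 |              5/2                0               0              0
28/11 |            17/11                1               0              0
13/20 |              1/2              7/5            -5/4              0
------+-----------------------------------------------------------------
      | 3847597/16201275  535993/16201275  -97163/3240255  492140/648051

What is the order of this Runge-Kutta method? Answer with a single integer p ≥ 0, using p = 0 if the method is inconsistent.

3

b = (3847597/16201275, 535993/16201275, -97163/3240255, 492140/648051)
c = (0, 5/2, 28/11, 13/20)
Ac = (0, 0, 5/2, 7/22)
Σ b_i: 3847597/16201275·1 + 535993/16201275·1 + (-97163/3240255)·1 + 492140/648051·1 = 1 ✓
b·c: 535993/16201275·5/2 + (-97163/3240255)·28/11 + 492140/648051·13/20 = 1/2 ✓
b·c²: 535993/16201275·25/4 + (-97163/3240255)·784/121 + 492140/648051·169/400 = 1/3 ✓
b·Ac: (-97163/3240255)·5/2 + 492140/648051·7/22 = 1/6 ✓
b·c³: 535993/16201275·125/8 + (-97163/3240255)·21952/1331 + 492140/648051·2197/8000 = 19953383/86406800 ≠ 1/4 ⇒ order 3.
b·(c∘Ac): (-97163/3240255)·70/11 + 492140/648051·91/440 = -43757/1296102 ≠ 1/8
b·Ac²: (-97163/3240255)·25/4 + 492140/648051·315/484 = 8749135/28514244 ≠ 1/12
b·A²c: 492140/648051·(-25/8) = -3075875/1296102 ≠ 1/24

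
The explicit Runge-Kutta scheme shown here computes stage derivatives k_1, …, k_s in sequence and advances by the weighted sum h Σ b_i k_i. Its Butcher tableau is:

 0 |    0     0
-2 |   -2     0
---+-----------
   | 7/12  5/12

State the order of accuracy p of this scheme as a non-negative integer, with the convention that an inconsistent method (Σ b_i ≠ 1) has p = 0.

1

b = (7/12, 5/12)
c = (0, -2)
Σ b_i: 7/12·1 + 5/12·1 = 1 ✓
b·c: 5/12·(-2) = -5/6 ≠ 1/2 ⇒ order 1.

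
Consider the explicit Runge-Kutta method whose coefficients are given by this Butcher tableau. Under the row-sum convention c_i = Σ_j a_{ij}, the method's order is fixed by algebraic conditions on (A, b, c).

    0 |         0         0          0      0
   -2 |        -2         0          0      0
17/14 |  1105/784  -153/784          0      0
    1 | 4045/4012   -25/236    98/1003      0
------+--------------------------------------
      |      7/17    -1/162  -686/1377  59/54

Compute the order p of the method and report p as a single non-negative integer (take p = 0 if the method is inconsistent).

b = (7/17, -1/162, -686/1377, 59/54)
c = (0, -2, 17/14, 1)
Ac = (0, 0, 153/392, 39/118)
Σ b_i: 7/17·1 + (-1/162)·1 + (-686/1377)·1 + 59/54·1 = 1 ✓
b·c: (-1/162)·(-2) + (-686/1377)·17/14 + 59/54·1 = 1/2 ✓
b·c²: (-1/162)·4 + (-686/1377)·289/196 + 59/54·1 = 1/3 ✓
b·Ac: (-686/1377)·153/392 + 59/54·39/118 = 1/6 ✓
b·c³: (-1/162)·(-8) + (-686/1377)·4913/2744 + 59/54·1 = 1/4 ✓
b·(c∘Ac): (-686/1377)·2601/5488 + 59/54·39/118 = 1/8 ✓
b·Ac²: (-686/1377)·(-153/196) + 59/54·(-33/118) = 1/12 ✓
b·A²c: 59/54·9/236 = 1/24 ✓; 4 stages ⇒ order 4.

4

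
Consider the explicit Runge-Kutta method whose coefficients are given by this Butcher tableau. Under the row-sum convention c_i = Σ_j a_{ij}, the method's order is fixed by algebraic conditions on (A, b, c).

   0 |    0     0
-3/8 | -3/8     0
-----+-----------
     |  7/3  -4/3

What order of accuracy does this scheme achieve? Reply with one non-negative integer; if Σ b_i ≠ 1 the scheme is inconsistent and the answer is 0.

2

b = (7/3, -4/3)
c = (0, -3/8)
Σ b_i: 7/3·1 + (-4/3)·1 = 1 ✓
b·c: (-4/3)·(-3/8) = 1/2 ✓; 2 stages ⇒ order 2.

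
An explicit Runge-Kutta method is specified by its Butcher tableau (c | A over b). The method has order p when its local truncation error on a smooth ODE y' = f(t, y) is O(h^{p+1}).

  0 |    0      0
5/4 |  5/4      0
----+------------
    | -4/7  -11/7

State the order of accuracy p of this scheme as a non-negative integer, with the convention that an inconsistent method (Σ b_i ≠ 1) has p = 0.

0

b = (-4/7, -11/7)
c = (0, 5/4)
Σ b_i: (-4/7)·1 + (-11/7)·1 = -15/7 ≠ 1 ⇒ order 0.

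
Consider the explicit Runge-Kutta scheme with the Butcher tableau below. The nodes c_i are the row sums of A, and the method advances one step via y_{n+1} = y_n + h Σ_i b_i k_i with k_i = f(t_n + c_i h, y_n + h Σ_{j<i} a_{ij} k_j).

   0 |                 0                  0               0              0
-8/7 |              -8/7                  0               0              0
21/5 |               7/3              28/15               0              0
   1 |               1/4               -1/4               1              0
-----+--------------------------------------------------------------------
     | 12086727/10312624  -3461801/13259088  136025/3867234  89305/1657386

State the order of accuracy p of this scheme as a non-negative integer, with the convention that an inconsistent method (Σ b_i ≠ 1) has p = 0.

3

b = (12086727/10312624, -3461801/13259088, 136025/3867234, 89305/1657386)
c = (0, -8/7, 21/5, 1)
Ac = (0, 0, -32/15, 157/35)
Σ b_i: 12086727/10312624·1 + (-3461801/13259088)·1 + 136025/3867234·1 + 89305/1657386·1 = 1 ✓
b·c: (-3461801/13259088)·(-8/7) + 136025/3867234·21/5 + 89305/1657386·1 = 1/2 ✓
b·c²: (-3461801/13259088)·64/49 + 136025/3867234·441/25 + 89305/1657386·1 = 1/3 ✓
b·Ac: 136025/3867234·(-32/15) + 89305/1657386·157/35 = 1/6 ✓
b·c³: (-3461801/13259088)·(-512/343) + 136025/3867234·9261/125 + 89305/1657386·1 = 29483443/9668085 ≠ 1/4 ⇒ order 3.
b·(c∘Ac): 136025/3867234·(-224/25) + 89305/1657386·157/35 = -852175/11601702 ≠ 1/8
b·Ac²: 136025/3867234·256/105 + 89305/1657386·21209/1225 = 19696969/19336170 ≠ 1/12
b·A²c: 89305/1657386·(-32/15) = -285776/2486079 ≠ 1/24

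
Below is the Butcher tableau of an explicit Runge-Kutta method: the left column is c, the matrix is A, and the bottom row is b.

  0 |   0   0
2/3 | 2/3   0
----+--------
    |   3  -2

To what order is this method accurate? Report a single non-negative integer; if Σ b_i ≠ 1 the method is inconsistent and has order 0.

1

b = (3, -2)
c = (0, 2/3)
Σ b_i: 3·1 + (-2)·1 = 1 ✓
b·c: (-2)·2/3 = -4/3 ≠ 1/2 ⇒ order 1.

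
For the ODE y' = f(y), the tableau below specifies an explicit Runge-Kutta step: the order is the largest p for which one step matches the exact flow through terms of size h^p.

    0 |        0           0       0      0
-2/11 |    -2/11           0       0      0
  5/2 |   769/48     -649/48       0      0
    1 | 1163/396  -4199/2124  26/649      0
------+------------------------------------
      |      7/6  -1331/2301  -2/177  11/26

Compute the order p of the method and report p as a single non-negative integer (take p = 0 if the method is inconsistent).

4

b = (7/6, -1331/2301, -2/177, 11/26)
c = (0, -2/11, 5/2, 1)
Ac = (0, 0, 59/24, 91/198)
Σ b_i: 7/6·1 + (-1331/2301)·1 + (-2/177)·1 + 11/26·1 = 1 ✓
b·c: (-1331/2301)·(-2/11) + (-2/177)·5/2 + 11/26·1 = 1/2 ✓
b·c²: (-1331/2301)·4/121 + (-2/177)·25/4 + 11/26·1 = 1/3 ✓
b·Ac: (-2/177)·59/24 + 11/26·91/198 = 1/6 ✓
b·c³: (-1331/2301)·(-8/1331) + (-2/177)·125/8 + 11/26·1 = 1/4 ✓
b·(c∘Ac): (-2/177)·295/48 + 11/26·91/198 = 1/8 ✓
b·Ac²: (-2/177)·(-59/132) + 11/26·403/2178 = 1/12 ✓
b·A²c: 11/26·13/132 = 1/24 ✓; 4 stages ⇒ order 4.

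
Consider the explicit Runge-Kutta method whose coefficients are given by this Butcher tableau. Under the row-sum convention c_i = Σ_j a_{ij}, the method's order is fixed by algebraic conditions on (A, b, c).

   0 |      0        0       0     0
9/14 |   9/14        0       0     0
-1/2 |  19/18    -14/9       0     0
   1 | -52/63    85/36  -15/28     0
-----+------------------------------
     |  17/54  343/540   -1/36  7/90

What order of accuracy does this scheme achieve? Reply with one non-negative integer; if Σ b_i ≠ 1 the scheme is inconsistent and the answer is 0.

4

b = (17/54, 343/540, -1/36, 7/90)
c = (0, 9/14, -1/2, 1)
Ac = (0, 0, -1, 25/14)
Σ b_i: 17/54·1 + 343/540·1 + (-1/36)·1 + 7/90·1 = 1 ✓
b·c: 343/540·9/14 + (-1/36)·(-1/2) + 7/90·1 = 1/2 ✓
b·c²: 343/540·81/196 + (-1/36)·1/4 + 7/90·1 = 1/3 ✓
b·Ac: (-1/36)·(-1) + 7/90·25/14 = 1/6 ✓
b·c³: 343/540·729/2744 + (-1/36)·(-1/8) + 7/90·1 = 1/4 ✓
b·(c∘Ac): (-1/36)·1/2 + 7/90·25/14 = 1/8 ✓
b·Ac²: (-1/36)·(-9/14) + 7/90·165/196 = 1/12 ✓
b·A²c: 7/90·15/28 = 1/24 ✓; 4 stages ⇒ order 4.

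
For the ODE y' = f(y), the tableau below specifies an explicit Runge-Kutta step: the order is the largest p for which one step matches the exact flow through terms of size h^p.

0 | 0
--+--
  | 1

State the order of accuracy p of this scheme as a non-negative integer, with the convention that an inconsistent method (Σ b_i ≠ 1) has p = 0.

b = (1)
c = (0)
Σ b_i: 1·1 = 1 ✓; 1 stage ⇒ order 1.

1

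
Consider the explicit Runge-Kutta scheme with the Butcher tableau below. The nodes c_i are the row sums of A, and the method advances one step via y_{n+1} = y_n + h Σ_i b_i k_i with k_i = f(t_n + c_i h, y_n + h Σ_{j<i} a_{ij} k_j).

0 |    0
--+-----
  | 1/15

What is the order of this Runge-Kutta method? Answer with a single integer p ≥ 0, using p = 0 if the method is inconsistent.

b = (1/15)
c = (0)
Σ b_i: 1/15·1 = 1/15 ≠ 1 ⇒ order 0.

0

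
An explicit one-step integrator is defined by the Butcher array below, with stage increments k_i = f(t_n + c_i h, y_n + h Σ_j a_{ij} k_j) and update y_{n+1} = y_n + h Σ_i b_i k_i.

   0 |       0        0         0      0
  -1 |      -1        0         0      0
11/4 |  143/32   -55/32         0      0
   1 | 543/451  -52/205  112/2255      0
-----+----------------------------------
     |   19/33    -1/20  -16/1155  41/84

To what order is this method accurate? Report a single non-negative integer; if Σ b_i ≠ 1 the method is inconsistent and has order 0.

4

b = (19/33, -1/20, -16/1155, 41/84)
c = (0, -1, 11/4, 1)
Ac = (0, 0, 55/32, 16/41)
Σ b_i: 19/33·1 + (-1/20)·1 + (-16/1155)·1 + 41/84·1 = 1 ✓
b·c: (-1/20)·(-1) + (-16/1155)·11/4 + 41/84·1 = 1/2 ✓
b·c²: (-1/20)·1 + (-16/1155)·121/16 + 41/84·1 = 1/3 ✓
b·Ac: (-16/1155)·55/32 + 41/84·16/41 = 1/6 ✓
b·c³: (-1/20)·(-1) + (-16/1155)·1331/64 + 41/84·1 = 1/4 ✓
b·(c∘Ac): (-16/1155)·605/128 + 41/84·16/41 = 1/8 ✓
b·Ac²: (-16/1155)·(-55/32) + 41/84·5/41 = 1/12 ✓
b·A²c: 41/84·7/82 = 1/24 ✓; 4 stages ⇒ order 4.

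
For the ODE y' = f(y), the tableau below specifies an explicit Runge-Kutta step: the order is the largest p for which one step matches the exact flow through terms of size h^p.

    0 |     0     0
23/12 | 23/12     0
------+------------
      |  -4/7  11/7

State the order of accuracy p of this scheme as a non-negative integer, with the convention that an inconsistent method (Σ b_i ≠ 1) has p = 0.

b = (-4/7, 11/7)
c = (0, 23/12)
Σ b_i: (-4/7)·1 + 11/7·1 = 1 ✓
b·c: 11/7·23/12 = 253/84 ≠ 1/2 ⇒ order 1.

1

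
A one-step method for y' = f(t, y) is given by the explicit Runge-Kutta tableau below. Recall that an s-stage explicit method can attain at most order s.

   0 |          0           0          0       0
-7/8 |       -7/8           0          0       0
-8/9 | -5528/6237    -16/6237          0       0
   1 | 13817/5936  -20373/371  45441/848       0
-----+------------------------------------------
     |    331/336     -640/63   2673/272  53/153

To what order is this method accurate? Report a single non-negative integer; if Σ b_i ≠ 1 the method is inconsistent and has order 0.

b = (331/336, -640/63, 2673/272, 53/153)
c = (0, -7/8, -8/9, 1)
Ac = (0, 0, 2/891, 177/424)
Σ b_i: 331/336·1 + (-640/63)·1 + 2673/272·1 + 53/153·1 = 1 ✓
b·c: (-640/63)·(-7/8) + 2673/272·(-8/9) + 53/153·1 = 1/2 ✓
b·c²: (-640/63)·49/64 + 2673/272·64/81 + 53/153·1 = 1/3 ✓
b·Ac: 2673/272·2/891 + 53/153·177/424 = 1/6 ✓
b·c³: (-640/63)·(-343/512) + 2673/272·(-512/729) + 53/153·1 = 1/4 ✓
b·(c∘Ac): 2673/272·(-16/8019) + 53/153·177/424 = 1/8 ✓
b·Ac²: 2673/272·(-7/3564) + 53/153·1005/3392 = 1/12 ✓
b·A²c: 53/153·51/424 = 1/24 ✓; 4 stages ⇒ order 4.

4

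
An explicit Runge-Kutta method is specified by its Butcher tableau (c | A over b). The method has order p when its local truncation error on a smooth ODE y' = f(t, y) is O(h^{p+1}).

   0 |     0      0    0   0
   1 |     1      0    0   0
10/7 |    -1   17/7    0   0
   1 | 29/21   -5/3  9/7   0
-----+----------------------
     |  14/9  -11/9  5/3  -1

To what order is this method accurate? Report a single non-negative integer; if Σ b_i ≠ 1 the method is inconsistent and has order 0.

b = (14/9, -11/9, 5/3, -1)
c = (0, 1, 10/7, 1)
Ac = (0, 0, 17/7, 25/147)
Σ b_i: 14/9·1 + (-11/9)·1 + 5/3·1 + (-1)·1 = 1 ✓
b·c: (-11/9)·1 + 5/3·10/7 + (-1)·1 = 10/63 ≠ 1/2 ⇒ order 1.

1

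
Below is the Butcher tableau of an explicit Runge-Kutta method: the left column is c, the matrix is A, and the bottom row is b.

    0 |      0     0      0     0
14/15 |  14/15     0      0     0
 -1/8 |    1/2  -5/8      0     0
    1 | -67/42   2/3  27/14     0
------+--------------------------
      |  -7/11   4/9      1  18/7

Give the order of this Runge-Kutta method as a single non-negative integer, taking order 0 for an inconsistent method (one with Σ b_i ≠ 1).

0

b = (-7/11, 4/9, 1, 18/7)
c = (0, 14/15, -1/8, 1)
Ac = (0, 0, -7/12, 1921/5040)
Σ b_i: (-7/11)·1 + 4/9·1 + 1·1 + 18/7·1 = 2342/693 ≠ 1 ⇒ order 0.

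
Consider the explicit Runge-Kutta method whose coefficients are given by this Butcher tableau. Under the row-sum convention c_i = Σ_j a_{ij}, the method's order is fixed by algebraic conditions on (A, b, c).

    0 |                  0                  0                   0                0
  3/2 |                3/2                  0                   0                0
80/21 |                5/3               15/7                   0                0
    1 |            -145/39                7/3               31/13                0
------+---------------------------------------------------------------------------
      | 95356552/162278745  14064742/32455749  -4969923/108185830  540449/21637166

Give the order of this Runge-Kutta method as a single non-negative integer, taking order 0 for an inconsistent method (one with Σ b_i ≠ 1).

b = (95356552/162278745, 14064742/32455749, -4969923/108185830, 540449/21637166)
c = (0, 3/2, 80/21, 1)
Ac = (0, 0, 45/14, 6871/546)
Σ b_i: 95356552/162278745·1 + 14064742/32455749·1 + (-4969923/108185830)·1 + 540449/21637166·1 = 1 ✓
b·c: 14064742/32455749·3/2 + (-4969923/108185830)·80/21 + 540449/21637166·1 = 1/2 ✓
b·c²: 14064742/32455749·9/4 + (-4969923/108185830)·6400/441 + 540449/21637166·1 = 1/3 ✓
b·Ac: (-4969923/108185830)·45/14 + 540449/21637166·6871/546 = 1/6 ✓
b·c³: 14064742/32455749·27/8 + (-4969923/108185830)·512000/9261 + 540449/21637166·1 = -2868632269/2726282916 ≠ 1/4 ⇒ order 3.
b·(c∘Ac): (-4969923/108185830)·600/49 + 540449/21637166·6871/546 = -32220571/129822996 ≠ 1/8
b·Ac²: (-4969923/108185830)·135/28 + 540449/21637166·913993/22932 = 2110256569/2726282916 ≠ 1/12
b·A²c: 540449/21637166·1395/182 = 8284905/43274332 ≠ 1/24

3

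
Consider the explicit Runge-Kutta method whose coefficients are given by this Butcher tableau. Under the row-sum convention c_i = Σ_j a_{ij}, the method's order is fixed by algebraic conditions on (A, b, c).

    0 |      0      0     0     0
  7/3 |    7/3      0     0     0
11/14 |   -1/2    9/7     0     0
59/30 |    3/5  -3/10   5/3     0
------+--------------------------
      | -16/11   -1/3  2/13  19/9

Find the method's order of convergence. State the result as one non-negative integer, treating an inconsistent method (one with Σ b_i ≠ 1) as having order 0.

b = (-16/11, -1/3, 2/13, 19/9)
c = (0, 7/3, 11/14, 59/30)
Ac = (0, 0, 3, 64/105)
Σ b_i: (-16/11)·1 + (-1/3)·1 + 2/13·1 + 19/9·1 = 614/1287 ≠ 1 ⇒ order 0.

0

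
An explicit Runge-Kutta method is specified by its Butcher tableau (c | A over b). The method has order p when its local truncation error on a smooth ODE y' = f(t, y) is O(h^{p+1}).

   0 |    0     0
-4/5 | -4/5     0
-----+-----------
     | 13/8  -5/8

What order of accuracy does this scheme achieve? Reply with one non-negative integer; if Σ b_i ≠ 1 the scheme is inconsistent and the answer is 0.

2

b = (13/8, -5/8)
c = (0, -4/5)
Σ b_i: 13/8·1 + (-5/8)·1 = 1 ✓
b·c: (-5/8)·(-4/5) = 1/2 ✓; 2 stages ⇒ order 2.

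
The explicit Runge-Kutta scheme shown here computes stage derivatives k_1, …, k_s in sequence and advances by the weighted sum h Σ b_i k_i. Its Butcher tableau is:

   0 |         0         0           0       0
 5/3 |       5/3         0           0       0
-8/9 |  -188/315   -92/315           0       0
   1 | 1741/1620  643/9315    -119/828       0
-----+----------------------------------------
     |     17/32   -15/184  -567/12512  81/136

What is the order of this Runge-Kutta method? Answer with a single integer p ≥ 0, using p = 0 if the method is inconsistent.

4

b = (17/32, -15/184, -567/12512, 81/136)
c = (0, 5/3, -8/9, 1)
Ac = (0, 0, -92/189, 59/243)
Σ b_i: 17/32·1 + (-15/184)·1 + (-567/12512)·1 + 81/136·1 = 1 ✓
b·c: (-15/184)·5/3 + (-567/12512)·(-8/9) + 81/136·1 = 1/2 ✓
b·c²: (-15/184)·25/9 + (-567/12512)·64/81 + 81/136·1 = 1/3 ✓
b·Ac: (-567/12512)·(-92/189) + 81/136·59/243 = 1/6 ✓
b·c³: (-15/184)·125/27 + (-567/12512)·(-512/729) + 81/136·1 = 1/4 ✓
b·(c∘Ac): (-567/12512)·736/1701 + 81/136·59/243 = 1/8 ✓
b·Ac²: (-567/12512)·(-460/567) + 81/136·19/243 = 1/12 ✓
b·A²c: 81/136·17/243 = 1/24 ✓; 4 stages ⇒ order 4.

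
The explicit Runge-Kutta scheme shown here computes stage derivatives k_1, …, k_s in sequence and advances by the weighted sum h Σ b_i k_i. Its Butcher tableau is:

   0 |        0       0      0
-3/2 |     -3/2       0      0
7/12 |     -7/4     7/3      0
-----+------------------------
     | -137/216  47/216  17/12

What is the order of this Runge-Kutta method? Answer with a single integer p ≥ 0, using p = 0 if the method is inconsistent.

b = (-137/216, 47/216, 17/12)
c = (0, -3/2, 7/12)
Ac = (0, 0, -7/2)
Σ b_i: (-137/216)·1 + 47/216·1 + 17/12·1 = 1 ✓
b·c: 47/216·(-3/2) + 17/12·7/12 = 1/2 ✓
b·c²: 47/216·9/4 + 17/12·49/144 = 1679/1728 ≠ 1/3 ⇒ order 2.
b·Ac: 17/12·(-7/2) = -119/24 ≠ 1/6

2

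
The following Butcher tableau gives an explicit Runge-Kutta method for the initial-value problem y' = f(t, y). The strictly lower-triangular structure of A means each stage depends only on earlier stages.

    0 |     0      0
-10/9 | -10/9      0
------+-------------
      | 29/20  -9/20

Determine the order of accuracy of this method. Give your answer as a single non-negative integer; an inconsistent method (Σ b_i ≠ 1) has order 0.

2

b = (29/20, -9/20)
c = (0, -10/9)
Σ b_i: 29/20·1 + (-9/20)·1 = 1 ✓
b·c: (-9/20)·(-10/9) = 1/2 ✓; 2 stages ⇒ order 2.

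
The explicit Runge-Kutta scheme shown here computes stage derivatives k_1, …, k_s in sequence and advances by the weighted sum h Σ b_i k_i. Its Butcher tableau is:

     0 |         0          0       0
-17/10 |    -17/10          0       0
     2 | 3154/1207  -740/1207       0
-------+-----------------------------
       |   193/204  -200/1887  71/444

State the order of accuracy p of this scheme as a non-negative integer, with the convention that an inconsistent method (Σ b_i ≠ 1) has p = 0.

3

b = (193/204, -200/1887, 71/444)
c = (0, -17/10, 2)
Ac = (0, 0, 74/71)
Σ b_i: 193/204·1 + (-200/1887)·1 + 71/444·1 = 1 ✓
b·c: (-200/1887)·(-17/10) + 71/444·2 = 1/2 ✓
b·c²: (-200/1887)·289/100 + 71/444·4 = 1/3 ✓
b·Ac: 71/444·74/71 = 1/6 ✓; 3 stages ⇒ order 3.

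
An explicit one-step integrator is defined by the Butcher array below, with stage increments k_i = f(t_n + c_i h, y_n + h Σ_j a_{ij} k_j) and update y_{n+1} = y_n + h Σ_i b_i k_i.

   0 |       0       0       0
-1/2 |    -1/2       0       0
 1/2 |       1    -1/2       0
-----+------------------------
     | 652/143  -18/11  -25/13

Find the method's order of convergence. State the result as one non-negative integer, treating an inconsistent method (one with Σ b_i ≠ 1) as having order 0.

b = (652/143, -18/11, -25/13)
c = (0, -1/2, 1/2)
Ac = (0, 0, 1/4)
Σ b_i: 652/143·1 + (-18/11)·1 + (-25/13)·1 = 1 ✓
b·c: (-18/11)·(-1/2) + (-25/13)·1/2 = -41/286 ≠ 1/2 ⇒ order 1.

1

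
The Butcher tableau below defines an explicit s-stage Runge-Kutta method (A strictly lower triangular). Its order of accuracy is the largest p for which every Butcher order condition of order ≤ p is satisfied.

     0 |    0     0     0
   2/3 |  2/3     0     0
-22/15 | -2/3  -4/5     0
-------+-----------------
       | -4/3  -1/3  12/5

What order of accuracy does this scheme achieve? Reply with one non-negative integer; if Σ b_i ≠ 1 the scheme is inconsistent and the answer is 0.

b = (-4/3, -1/3, 12/5)
c = (0, 2/3, -22/15)
Ac = (0, 0, -8/15)
Σ b_i: (-4/3)·1 + (-1/3)·1 + 12/5·1 = 11/15 ≠ 1 ⇒ order 0.

0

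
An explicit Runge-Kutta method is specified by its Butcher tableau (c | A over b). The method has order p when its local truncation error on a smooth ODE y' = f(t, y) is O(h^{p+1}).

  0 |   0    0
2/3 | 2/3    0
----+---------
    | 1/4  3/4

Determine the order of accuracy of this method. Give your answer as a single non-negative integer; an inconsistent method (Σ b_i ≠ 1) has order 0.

2

b = (1/4, 3/4)
c = (0, 2/3)
Σ b_i: 1/4·1 + 3/4·1 = 1 ✓
b·c: 3/4·2/3 = 1/2 ✓; 2 stages ⇒ order 2.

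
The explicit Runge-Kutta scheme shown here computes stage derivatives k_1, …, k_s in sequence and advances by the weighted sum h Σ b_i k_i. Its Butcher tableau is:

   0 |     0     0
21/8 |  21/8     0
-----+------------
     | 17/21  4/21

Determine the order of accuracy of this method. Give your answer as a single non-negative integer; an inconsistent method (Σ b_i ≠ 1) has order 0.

b = (17/21, 4/21)
c = (0, 21/8)
Σ b_i: 17/21·1 + 4/21·1 = 1 ✓
b·c: 4/21·21/8 = 1/2 ✓; 2 stages ⇒ order 2.

2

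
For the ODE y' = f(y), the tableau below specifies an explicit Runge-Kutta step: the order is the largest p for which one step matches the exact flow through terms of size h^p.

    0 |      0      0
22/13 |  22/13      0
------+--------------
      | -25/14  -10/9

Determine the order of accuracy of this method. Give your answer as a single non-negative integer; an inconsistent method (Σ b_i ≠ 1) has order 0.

b = (-25/14, -10/9)
c = (0, 22/13)
Σ b_i: (-25/14)·1 + (-10/9)·1 = -365/126 ≠ 1 ⇒ order 0.

0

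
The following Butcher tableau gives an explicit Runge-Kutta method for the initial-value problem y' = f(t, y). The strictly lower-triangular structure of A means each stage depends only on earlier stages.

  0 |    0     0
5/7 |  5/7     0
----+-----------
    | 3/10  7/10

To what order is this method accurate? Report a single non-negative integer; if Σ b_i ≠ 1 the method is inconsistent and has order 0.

b = (3/10, 7/10)
c = (0, 5/7)
Σ b_i: 3/10·1 + 7/10·1 = 1 ✓
b·c: 7/10·5/7 = 1/2 ✓; 2 stages ⇒ order 2.

2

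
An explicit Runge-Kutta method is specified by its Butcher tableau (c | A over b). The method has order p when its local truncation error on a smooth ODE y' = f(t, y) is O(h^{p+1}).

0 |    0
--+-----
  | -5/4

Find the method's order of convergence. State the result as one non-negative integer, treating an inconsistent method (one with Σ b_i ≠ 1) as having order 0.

b = (-5/4)
c = (0)
Σ b_i: (-5/4)·1 = -5/4 ≠ 1 ⇒ order 0.

0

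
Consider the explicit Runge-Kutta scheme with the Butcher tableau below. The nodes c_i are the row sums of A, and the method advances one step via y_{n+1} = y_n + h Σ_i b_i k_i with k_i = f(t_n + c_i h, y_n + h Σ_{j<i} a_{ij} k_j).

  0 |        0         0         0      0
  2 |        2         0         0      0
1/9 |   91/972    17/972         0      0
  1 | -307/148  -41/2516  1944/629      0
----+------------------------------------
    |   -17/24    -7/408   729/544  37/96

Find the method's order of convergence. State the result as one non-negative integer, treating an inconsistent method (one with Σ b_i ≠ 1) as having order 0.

b = (-17/24, -7/408, 729/544, 37/96)
c = (0, 2, 1/9, 1)
Ac = (0, 0, 17/486, 23/74)
Σ b_i: (-17/24)·1 + (-7/408)·1 + 729/544·1 + 37/96·1 = 1 ✓
b·c: (-7/408)·2 + 729/544·1/9 + 37/96·1 = 1/2 ✓
b·c²: (-7/408)·4 + 729/544·1/81 + 37/96·1 = 1/3 ✓
b·Ac: 729/544·17/486 + 37/96·23/74 = 1/6 ✓
b·c³: (-7/408)·8 + 729/544·1/729 + 37/96·1 = 1/4 ✓
b·(c∘Ac): 729/544·17/4374 + 37/96·23/74 = 1/8 ✓
b·Ac²: 729/544·17/243 + 37/96·(-1/37) = 1/12 ✓
b·A²c: 37/96·4/37 = 1/24 ✓; 4 stages ⇒ order 4.

4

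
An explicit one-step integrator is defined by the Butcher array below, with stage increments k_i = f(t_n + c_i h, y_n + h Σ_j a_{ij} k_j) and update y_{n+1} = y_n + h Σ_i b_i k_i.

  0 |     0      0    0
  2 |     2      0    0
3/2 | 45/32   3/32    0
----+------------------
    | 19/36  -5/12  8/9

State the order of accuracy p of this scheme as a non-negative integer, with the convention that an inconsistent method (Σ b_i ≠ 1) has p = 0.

3

b = (19/36, -5/12, 8/9)
c = (0, 2, 3/2)
Ac = (0, 0, 3/16)
Σ b_i: 19/36·1 + (-5/12)·1 + 8/9·1 = 1 ✓
b·c: (-5/12)·2 + 8/9·3/2 = 1/2 ✓
b·c²: (-5/12)·4 + 8/9·9/4 = 1/3 ✓
b·Ac: 8/9·3/16 = 1/6 ✓; 3 stages ⇒ order 3.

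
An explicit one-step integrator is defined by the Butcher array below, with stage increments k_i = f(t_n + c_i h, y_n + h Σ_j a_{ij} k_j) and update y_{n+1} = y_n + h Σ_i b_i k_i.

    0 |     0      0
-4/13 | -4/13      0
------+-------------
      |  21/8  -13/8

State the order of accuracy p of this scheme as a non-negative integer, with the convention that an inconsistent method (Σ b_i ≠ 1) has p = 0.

2

b = (21/8, -13/8)
c = (0, -4/13)
Σ b_i: 21/8·1 + (-13/8)·1 = 1 ✓
b·c: (-13/8)·(-4/13) = 1/2 ✓; 2 stages ⇒ order 2.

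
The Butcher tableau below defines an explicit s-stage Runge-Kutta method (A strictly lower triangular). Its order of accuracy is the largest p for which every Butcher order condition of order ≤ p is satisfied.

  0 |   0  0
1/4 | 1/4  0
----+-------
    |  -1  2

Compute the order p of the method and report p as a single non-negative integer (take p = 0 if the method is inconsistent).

b = (-1, 2)
c = (0, 1/4)
Σ b_i: (-1)·1 + 2·1 = 1 ✓
b·c: 2·1/4 = 1/2 ✓; 2 stages ⇒ order 2.

2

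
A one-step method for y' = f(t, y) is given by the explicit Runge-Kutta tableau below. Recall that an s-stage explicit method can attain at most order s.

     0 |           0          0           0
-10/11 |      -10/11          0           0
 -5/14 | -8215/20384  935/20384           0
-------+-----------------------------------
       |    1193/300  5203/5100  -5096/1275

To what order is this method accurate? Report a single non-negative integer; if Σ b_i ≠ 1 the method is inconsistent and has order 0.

b = (1193/300, 5203/5100, -5096/1275)
c = (0, -10/11, -5/14)
Ac = (0, 0, -425/10192)
Σ b_i: 1193/300·1 + 5203/5100·1 + (-5096/1275)·1 = 1 ✓
b·c: 5203/5100·(-10/11) + (-5096/1275)·(-5/14) = 1/2 ✓
b·c²: 5203/5100·100/121 + (-5096/1275)·25/196 = 1/3 ✓
b·Ac: (-5096/1275)·(-425/10192) = 1/6 ✓; 3 stages ⇒ order 3.

3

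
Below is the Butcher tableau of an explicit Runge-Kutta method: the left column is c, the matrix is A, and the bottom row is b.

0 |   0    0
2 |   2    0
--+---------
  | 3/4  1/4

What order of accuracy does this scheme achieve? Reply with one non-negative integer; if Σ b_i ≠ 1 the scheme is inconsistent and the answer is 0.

b = (3/4, 1/4)
c = (0, 2)
Σ b_i: 3/4·1 + 1/4·1 = 1 ✓
b·c: 1/4·2 = 1/2 ✓; 2 stages ⇒ order 2.

2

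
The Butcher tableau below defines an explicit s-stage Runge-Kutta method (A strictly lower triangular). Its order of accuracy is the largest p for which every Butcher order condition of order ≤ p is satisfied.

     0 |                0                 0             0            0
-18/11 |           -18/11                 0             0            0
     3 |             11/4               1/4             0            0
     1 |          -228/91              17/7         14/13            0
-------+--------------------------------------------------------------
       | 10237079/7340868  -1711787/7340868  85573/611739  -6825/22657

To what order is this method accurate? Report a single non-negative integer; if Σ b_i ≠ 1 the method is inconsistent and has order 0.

3

b = (10237079/7340868, -1711787/7340868, 85573/611739, -6825/22657)
c = (0, -18/11, 3, 1)
Ac = (0, 0, -9/22, -744/1001)
Σ b_i: 10237079/7340868·1 + (-1711787/7340868)·1 + 85573/611739·1 + (-6825/22657)·1 = 1 ✓
b·c: (-1711787/7340868)·(-18/11) + 85573/611739·3 + (-6825/22657)·1 = 1/2 ✓
b·c²: (-1711787/7340868)·324/121 + 85573/611739·9 + (-6825/22657)·1 = 1/3 ✓
b·Ac: 85573/611739·(-9/22) + (-6825/22657)·(-744/1001) = 1/6 ✓
b·c³: (-1711787/7340868)·(-5832/1331) + 85573/611739·27 + (-6825/22657)·1 = 1120874/249227 ≠ 1/4 ⇒ order 3.
b·(c∘Ac): 85573/611739·(-27/22) + (-6825/22657)·(-744/1001) = 26027/498454 ≠ 1/8
b·Ac²: 85573/611739·81/121 + (-6825/22657)·178326/11011 = -108411/22657 ≠ 1/12
b·A²c: (-6825/22657)·(-63/143) = 33075/249227 ≠ 1/24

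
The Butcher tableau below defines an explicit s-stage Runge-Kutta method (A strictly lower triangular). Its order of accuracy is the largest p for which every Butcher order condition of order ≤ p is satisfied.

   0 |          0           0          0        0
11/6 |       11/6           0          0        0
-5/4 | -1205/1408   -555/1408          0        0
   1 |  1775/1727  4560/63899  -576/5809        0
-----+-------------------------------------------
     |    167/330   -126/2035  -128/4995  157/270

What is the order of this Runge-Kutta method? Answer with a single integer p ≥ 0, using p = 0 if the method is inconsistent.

4

b = (167/330, -126/2035, -128/4995, 157/270)
c = (0, 11/6, -5/4, 1)
Ac = (0, 0, -185/256, 40/157)
Σ b_i: 167/330·1 + (-126/2035)·1 + (-128/4995)·1 + 157/270·1 = 1 ✓
b·c: (-126/2035)·11/6 + (-128/4995)·(-5/4) + 157/270·1 = 1/2 ✓
b·c²: (-126/2035)·121/36 + (-128/4995)·25/16 + 157/270·1 = 1/3 ✓
b·Ac: (-128/4995)·(-185/256) + 157/270·40/157 = 1/6 ✓
b·c³: (-126/2035)·1331/216 + (-128/4995)·(-125/64) + 157/270·1 = 1/4 ✓
b·(c∘Ac): (-128/4995)·925/1024 + 157/270·40/157 = 1/8 ✓
b·Ac²: (-128/4995)·(-2035/1536) + 157/270·40/471 = 1/12 ✓
b·A²c: 157/270·45/628 = 1/24 ✓; 4 stages ⇒ order 4.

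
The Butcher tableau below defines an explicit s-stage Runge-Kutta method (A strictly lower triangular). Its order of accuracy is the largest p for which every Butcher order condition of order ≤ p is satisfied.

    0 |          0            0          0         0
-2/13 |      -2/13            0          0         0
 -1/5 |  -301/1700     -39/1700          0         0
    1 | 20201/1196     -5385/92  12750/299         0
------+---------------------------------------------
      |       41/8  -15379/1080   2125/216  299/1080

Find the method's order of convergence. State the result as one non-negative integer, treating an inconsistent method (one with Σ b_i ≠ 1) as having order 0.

4

b = (41/8, -15379/1080, 2125/216, 299/1080)
c = (0, -2/13, -1/5, 1)
Ac = (0, 0, 3/850, 285/598)
Σ b_i: 41/8·1 + (-15379/1080)·1 + 2125/216·1 + 299/1080·1 = 1 ✓
b·c: (-15379/1080)·(-2/13) + 2125/216·(-1/5) + 299/1080·1 = 1/2 ✓
b·c²: (-15379/1080)·4/169 + 2125/216·1/25 + 299/1080·1 = 1/3 ✓
b·Ac: 2125/216·3/850 + 299/1080·285/598 = 1/6 ✓
b·c³: (-15379/1080)·(-8/2197) + 2125/216·(-1/125) + 299/1080·1 = 1/4 ✓
b·(c∘Ac): 2125/216·(-3/4250) + 299/1080·285/598 = 1/8 ✓
b·Ac²: 2125/216·(-3/5525) + 299/1080·1245/3887 = 1/12 ✓
b·A²c: 299/1080·45/299 = 1/24 ✓; 4 stages ⇒ order 4.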